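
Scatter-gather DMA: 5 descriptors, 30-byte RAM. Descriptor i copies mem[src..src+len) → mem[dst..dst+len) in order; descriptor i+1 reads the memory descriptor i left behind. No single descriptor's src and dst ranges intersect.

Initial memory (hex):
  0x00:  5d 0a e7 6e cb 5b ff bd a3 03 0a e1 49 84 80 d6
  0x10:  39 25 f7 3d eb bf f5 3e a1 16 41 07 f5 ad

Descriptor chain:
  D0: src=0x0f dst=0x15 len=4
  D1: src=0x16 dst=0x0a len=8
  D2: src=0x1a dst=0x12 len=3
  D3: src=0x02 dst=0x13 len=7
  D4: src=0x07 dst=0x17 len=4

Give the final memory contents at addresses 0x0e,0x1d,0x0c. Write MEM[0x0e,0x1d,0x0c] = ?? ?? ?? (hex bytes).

#0 dst[0x15+4] := {0xd6,0x39,0x25,0xf7}
#1 dst[0x0a+8] := {0x39,0x25,0xf7,0x16,0x41,0x07,0xf5,0xad}
#2 dst[0x12+3] := {0x41,0x07,0xf5}
#3 dst[0x13+7] := {0xe7,0x6e,0xcb,0x5b,0xff,0xbd,0xa3}
#4 dst[0x17+4] := {0xbd,0xa3,0x03,0x39}
query mem[0x0e]=0x41, mem[0x1d]=0xad, mem[0x0c]=0xf7

MEM[0x0e,0x1d,0x0c] = 41 ad f7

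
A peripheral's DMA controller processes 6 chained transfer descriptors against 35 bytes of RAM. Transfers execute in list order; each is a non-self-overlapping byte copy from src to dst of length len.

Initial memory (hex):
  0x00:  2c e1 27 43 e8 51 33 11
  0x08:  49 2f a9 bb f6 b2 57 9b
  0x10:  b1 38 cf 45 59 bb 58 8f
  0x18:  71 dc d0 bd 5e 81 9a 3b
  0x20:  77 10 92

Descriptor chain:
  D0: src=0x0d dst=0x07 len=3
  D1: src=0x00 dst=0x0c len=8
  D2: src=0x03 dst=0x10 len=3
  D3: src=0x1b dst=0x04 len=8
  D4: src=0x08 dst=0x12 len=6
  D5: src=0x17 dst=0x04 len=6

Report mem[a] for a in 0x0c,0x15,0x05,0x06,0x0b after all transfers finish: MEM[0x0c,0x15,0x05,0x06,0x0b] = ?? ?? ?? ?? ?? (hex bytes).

MEM[0x0c,0x15,0x05,0x06,0x0b] = 2c 92 71 dc 92

[0] 0x0d->0x07 len=3 : b2 57 9b
[1] 0x00->0x0c len=8 : 2c e1 27 43 e8 51 33 b2
[2] 0x03->0x10 len=3 : 43 e8 51
[3] 0x1b->0x04 len=8 : bd 5e 81 9a 3b 77 10 92
[4] 0x08->0x12 len=6 : 3b 77 10 92 2c e1
[5] 0x17->0x04 len=6 : e1 71 dc d0 bd 5e
query mem[0x0c]=0x2c, mem[0x15]=0x92, mem[0x05]=0x71, mem[0x06]=0xdc, mem[0x0b]=0x92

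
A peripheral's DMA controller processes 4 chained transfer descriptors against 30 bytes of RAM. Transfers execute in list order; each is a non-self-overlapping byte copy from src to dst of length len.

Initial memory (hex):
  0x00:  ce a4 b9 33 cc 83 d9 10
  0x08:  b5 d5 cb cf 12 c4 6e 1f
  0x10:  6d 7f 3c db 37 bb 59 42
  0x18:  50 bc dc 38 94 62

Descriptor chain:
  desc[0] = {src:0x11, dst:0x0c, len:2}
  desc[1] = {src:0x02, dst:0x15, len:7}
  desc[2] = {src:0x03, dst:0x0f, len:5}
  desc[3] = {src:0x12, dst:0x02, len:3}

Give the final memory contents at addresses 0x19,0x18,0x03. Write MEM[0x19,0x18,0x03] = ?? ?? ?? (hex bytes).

MEM[0x19,0x18,0x03] = d9 83 10

[0] 0x11->0x0c len=2 : 7f 3c
[1] 0x02->0x15 len=7 : b9 33 cc 83 d9 10 b5
[2] 0x03->0x0f len=5 : 33 cc 83 d9 10
[3] 0x12->0x02 len=3 : d9 10 37
query mem[0x19]=0xd9, mem[0x18]=0x83, mem[0x03]=0x10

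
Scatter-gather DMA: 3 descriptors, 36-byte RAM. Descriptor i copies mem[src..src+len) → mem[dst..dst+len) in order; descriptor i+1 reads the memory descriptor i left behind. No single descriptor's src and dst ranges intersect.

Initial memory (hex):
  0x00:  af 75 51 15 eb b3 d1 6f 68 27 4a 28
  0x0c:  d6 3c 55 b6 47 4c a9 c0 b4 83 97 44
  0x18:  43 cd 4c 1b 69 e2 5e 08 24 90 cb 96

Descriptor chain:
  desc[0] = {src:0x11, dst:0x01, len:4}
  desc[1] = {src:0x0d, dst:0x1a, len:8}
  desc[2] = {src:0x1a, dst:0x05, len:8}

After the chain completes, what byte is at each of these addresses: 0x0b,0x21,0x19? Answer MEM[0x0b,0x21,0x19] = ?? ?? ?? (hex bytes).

#0 dst[0x01+4] := {0x4c,0xa9,0xc0,0xb4}
#1 dst[0x1a+8] := {0x3c,0x55,0xb6,0x47,0x4c,0xa9,0xc0,0xb4}
#2 dst[0x05+8] := {0x3c,0x55,0xb6,0x47,0x4c,0xa9,0xc0,0xb4}
query mem[0x0b]=0xc0, mem[0x21]=0xb4, mem[0x19]=0xcd

MEM[0x0b,0x21,0x19] = c0 b4 cd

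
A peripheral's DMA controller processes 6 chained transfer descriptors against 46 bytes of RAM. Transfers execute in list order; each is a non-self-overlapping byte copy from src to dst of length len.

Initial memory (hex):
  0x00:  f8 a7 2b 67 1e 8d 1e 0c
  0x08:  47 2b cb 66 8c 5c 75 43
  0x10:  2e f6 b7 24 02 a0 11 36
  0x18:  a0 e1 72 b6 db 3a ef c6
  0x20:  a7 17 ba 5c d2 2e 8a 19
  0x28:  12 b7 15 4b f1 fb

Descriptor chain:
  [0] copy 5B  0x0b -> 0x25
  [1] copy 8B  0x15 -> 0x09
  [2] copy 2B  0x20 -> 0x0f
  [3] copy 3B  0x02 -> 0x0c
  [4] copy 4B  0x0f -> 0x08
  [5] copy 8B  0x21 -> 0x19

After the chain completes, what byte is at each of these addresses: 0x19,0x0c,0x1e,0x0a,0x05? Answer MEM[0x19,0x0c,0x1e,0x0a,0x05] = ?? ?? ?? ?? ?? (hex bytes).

MEM[0x19,0x0c,0x1e,0x0a,0x05] = 17 2b 8c f6 8d

D0: mem[0x25..0x29] <- [66 8c 5c 75 43]
D1: mem[0x09..0x10] <- [a0 11 36 a0 e1 72 b6 db]
D2: mem[0x0f..0x10] <- [a7 17]
D3: mem[0x0c..0x0e] <- [2b 67 1e]
D4: mem[0x08..0x0b] <- [a7 17 f6 b7]
D5: mem[0x19..0x20] <- [17 ba 5c d2 66 8c 5c 75]
query mem[0x19]=0x17, mem[0x0c]=0x2b, mem[0x1e]=0x8c, mem[0x0a]=0xf6, mem[0x05]=0x8d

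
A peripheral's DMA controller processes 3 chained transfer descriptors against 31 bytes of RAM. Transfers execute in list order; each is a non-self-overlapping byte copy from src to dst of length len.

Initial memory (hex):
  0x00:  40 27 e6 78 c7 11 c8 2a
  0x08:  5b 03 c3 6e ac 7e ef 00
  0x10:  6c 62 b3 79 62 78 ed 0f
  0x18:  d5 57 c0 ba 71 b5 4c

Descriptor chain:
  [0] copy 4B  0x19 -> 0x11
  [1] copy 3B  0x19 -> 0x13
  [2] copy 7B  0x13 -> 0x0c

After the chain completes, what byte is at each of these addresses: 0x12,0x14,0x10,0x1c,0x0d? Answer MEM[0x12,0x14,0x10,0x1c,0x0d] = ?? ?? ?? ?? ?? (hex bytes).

D0: mem[0x11..0x14] <- [57 c0 ba 71]
D1: mem[0x13..0x15] <- [57 c0 ba]
D2: mem[0x0c..0x12] <- [57 c0 ba ed 0f d5 57]
query mem[0x12]=0x57, mem[0x14]=0xc0, mem[0x10]=0x0f, mem[0x1c]=0x71, mem[0x0d]=0xc0

MEM[0x12,0x14,0x10,0x1c,0x0d] = 57 c0 0f 71 c0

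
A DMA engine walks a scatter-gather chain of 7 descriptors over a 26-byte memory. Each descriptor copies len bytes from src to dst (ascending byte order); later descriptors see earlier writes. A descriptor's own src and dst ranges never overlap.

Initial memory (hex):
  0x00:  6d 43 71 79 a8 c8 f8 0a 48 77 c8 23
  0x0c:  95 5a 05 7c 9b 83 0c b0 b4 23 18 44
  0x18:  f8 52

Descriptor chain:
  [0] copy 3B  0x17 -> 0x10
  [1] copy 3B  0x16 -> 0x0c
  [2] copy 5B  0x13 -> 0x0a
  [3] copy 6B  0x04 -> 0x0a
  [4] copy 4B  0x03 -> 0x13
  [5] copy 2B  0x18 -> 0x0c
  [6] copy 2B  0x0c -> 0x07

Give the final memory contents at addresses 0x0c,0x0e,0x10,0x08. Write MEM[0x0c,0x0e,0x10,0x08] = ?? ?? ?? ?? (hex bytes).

MEM[0x0c,0x0e,0x10,0x08] = f8 48 44 52

  after D0: wrote 3B at 0x10 = 44f852
  after D1: wrote 3B at 0x0c = 1844f8
  after D2: wrote 5B at 0x0a = b0b4231844
  after D3: wrote 6B at 0x0a = a8c8f80a4877
  after D4: wrote 4B at 0x13 = 79a8c8f8
  after D5: wrote 2B at 0x0c = f852
  after D6: wrote 2B at 0x07 = f852
query mem[0x0c]=0xf8, mem[0x0e]=0x48, mem[0x10]=0x44, mem[0x08]=0x52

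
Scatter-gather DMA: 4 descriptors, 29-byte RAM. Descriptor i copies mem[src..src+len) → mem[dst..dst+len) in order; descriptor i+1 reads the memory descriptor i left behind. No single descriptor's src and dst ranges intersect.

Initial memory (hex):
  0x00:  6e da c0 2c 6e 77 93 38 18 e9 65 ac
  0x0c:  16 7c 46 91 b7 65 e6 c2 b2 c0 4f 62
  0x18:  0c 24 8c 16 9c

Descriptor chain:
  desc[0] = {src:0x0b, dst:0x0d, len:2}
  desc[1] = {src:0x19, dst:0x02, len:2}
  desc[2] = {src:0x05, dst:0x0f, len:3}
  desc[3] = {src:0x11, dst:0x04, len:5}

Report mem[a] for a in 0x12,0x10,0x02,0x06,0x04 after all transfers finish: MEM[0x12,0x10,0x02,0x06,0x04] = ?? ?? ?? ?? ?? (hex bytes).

MEM[0x12,0x10,0x02,0x06,0x04] = e6 93 24 c2 38

[0] 0x0b->0x0d len=2 : ac 16
[1] 0x19->0x02 len=2 : 24 8c
[2] 0x05->0x0f len=3 : 77 93 38
[3] 0x11->0x04 len=5 : 38 e6 c2 b2 c0
query mem[0x12]=0xe6, mem[0x10]=0x93, mem[0x02]=0x24, mem[0x06]=0xc2, mem[0x04]=0x38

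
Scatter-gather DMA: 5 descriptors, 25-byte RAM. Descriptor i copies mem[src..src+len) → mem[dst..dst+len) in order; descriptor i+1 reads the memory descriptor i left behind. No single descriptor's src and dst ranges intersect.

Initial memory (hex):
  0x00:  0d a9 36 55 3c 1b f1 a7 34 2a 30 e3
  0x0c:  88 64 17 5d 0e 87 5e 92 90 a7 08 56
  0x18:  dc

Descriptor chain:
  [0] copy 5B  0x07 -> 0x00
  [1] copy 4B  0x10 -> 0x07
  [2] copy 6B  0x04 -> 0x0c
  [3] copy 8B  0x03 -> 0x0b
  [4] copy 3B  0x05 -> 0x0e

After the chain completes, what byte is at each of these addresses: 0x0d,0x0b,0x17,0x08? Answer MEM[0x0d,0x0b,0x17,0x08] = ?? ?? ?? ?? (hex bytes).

  after D0: wrote 5B at 0x00 = a7342a30e3
  after D1: wrote 4B at 0x07 = 0e875e92
  after D2: wrote 6B at 0x0c = e31bf10e875e
  after D3: wrote 8B at 0x0b = 30e31bf10e875e92
  after D4: wrote 3B at 0x0e = 1bf10e
query mem[0x0d]=0x1b, mem[0x0b]=0x30, mem[0x17]=0x56, mem[0x08]=0x87

MEM[0x0d,0x0b,0x17,0x08] = 1b 30 56 87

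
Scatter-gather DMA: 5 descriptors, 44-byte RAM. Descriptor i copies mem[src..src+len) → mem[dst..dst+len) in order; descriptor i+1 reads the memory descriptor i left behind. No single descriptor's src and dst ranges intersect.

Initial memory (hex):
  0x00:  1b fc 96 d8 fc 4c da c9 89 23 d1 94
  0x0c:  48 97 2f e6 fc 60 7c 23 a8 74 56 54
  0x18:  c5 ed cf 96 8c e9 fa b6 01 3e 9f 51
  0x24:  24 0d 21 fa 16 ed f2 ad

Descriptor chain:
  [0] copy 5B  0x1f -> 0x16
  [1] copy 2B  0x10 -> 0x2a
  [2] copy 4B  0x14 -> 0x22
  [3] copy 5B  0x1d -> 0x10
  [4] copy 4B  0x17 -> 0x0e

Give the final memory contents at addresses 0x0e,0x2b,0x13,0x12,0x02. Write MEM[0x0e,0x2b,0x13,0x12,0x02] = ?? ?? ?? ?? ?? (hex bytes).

D0: mem[0x16..0x1a] <- [b6 01 3e 9f 51]
D1: mem[0x2a..0x2b] <- [fc 60]
D2: mem[0x22..0x25] <- [a8 74 b6 01]
D3: mem[0x10..0x14] <- [e9 fa b6 01 3e]
D4: mem[0x0e..0x11] <- [01 3e 9f 51]
query mem[0x0e]=0x01, mem[0x2b]=0x60, mem[0x13]=0x01, mem[0x12]=0xb6, mem[0x02]=0x96

MEM[0x0e,0x2b,0x13,0x12,0x02] = 01 60 01 b6 96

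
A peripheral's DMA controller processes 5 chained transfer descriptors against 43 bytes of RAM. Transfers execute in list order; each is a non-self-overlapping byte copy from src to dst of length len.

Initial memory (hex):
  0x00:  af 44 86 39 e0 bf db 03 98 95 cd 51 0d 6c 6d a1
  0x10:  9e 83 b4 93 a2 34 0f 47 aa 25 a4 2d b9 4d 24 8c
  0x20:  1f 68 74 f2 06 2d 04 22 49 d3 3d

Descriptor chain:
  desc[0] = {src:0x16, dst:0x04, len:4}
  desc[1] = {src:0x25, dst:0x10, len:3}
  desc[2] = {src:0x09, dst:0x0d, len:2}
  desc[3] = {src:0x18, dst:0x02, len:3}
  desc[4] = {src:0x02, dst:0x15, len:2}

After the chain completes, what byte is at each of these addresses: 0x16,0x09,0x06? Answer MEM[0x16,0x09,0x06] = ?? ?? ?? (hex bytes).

[0] 0x16->0x04 len=4 : 0f 47 aa 25
[1] 0x25->0x10 len=3 : 2d 04 22
[2] 0x09->0x0d len=2 : 95 cd
[3] 0x18->0x02 len=3 : aa 25 a4
[4] 0x02->0x15 len=2 : aa 25
query mem[0x16]=0x25, mem[0x09]=0x95, mem[0x06]=0xaa

MEM[0x16,0x09,0x06] = 25 95 aa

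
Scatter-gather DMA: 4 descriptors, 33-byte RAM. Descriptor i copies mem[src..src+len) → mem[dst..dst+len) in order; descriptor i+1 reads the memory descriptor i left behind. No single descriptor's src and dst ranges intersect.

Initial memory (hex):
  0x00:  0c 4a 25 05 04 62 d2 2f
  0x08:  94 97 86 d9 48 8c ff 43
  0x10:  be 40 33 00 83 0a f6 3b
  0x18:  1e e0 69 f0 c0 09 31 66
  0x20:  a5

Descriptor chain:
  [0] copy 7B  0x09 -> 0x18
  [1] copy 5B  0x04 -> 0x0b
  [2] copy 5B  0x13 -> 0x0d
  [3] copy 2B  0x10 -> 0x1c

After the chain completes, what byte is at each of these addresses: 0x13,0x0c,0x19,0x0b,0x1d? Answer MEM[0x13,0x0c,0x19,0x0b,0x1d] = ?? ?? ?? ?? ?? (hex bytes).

MEM[0x13,0x0c,0x19,0x0b,0x1d] = 00 62 86 04 3b

D0: mem[0x18..0x1e] <- [97 86 d9 48 8c ff 43]
D1: mem[0x0b..0x0f] <- [04 62 d2 2f 94]
D2: mem[0x0d..0x11] <- [00 83 0a f6 3b]
D3: mem[0x1c..0x1d] <- [f6 3b]
query mem[0x13]=0x00, mem[0x0c]=0x62, mem[0x19]=0x86, mem[0x0b]=0x04, mem[0x1d]=0x3b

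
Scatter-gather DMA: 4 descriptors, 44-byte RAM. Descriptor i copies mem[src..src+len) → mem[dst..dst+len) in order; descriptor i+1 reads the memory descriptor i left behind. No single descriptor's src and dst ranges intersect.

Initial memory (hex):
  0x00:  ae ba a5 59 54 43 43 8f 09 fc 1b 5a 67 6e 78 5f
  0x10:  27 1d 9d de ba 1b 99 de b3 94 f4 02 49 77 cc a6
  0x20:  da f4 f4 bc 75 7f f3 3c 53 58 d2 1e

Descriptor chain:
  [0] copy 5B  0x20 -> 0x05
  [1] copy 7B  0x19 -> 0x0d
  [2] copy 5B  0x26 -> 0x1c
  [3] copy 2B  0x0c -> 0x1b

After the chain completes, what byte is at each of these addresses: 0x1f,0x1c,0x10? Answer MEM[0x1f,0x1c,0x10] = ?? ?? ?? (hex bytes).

MEM[0x1f,0x1c,0x10] = 58 94 49

[0] 0x20->0x05 len=5 : da f4 f4 bc 75
[1] 0x19->0x0d len=7 : 94 f4 02 49 77 cc a6
[2] 0x26->0x1c len=5 : f3 3c 53 58 d2
[3] 0x0c->0x1b len=2 : 67 94
query mem[0x1f]=0x58, mem[0x1c]=0x94, mem[0x10]=0x49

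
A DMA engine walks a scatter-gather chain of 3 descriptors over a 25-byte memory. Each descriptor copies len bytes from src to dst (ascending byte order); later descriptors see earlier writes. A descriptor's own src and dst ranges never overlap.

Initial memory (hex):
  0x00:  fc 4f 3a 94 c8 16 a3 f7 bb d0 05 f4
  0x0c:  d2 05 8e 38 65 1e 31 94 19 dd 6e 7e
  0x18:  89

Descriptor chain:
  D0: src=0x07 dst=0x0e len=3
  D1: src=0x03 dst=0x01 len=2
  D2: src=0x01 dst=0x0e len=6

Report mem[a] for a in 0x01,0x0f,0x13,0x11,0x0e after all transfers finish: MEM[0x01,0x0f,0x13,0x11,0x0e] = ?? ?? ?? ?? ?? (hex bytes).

#0 dst[0x0e+3] := {0xf7,0xbb,0xd0}
#1 dst[0x01+2] := {0x94,0xc8}
#2 dst[0x0e+6] := {0x94,0xc8,0x94,0xc8,0x16,0xa3}
query mem[0x01]=0x94, mem[0x0f]=0xc8, mem[0x13]=0xa3, mem[0x11]=0xc8, mem[0x0e]=0x94

MEM[0x01,0x0f,0x13,0x11,0x0e] = 94 c8 a3 c8 94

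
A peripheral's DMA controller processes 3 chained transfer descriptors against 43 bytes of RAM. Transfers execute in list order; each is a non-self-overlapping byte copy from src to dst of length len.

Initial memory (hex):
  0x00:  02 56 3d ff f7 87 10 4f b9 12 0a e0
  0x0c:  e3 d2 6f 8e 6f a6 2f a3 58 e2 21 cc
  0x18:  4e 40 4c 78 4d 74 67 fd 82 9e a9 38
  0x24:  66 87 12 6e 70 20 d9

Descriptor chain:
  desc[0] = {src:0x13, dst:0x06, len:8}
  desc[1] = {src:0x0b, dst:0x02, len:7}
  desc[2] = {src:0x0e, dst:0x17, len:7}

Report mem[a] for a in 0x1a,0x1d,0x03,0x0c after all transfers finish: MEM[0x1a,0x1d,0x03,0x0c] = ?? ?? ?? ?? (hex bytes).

MEM[0x1a,0x1d,0x03,0x0c] = a6 58 40 40

D0: mem[0x06..0x0d] <- [a3 58 e2 21 cc 4e 40 4c]
D1: mem[0x02..0x08] <- [4e 40 4c 6f 8e 6f a6]
D2: mem[0x17..0x1d] <- [6f 8e 6f a6 2f a3 58]
query mem[0x1a]=0xa6, mem[0x1d]=0x58, mem[0x03]=0x40, mem[0x0c]=0x40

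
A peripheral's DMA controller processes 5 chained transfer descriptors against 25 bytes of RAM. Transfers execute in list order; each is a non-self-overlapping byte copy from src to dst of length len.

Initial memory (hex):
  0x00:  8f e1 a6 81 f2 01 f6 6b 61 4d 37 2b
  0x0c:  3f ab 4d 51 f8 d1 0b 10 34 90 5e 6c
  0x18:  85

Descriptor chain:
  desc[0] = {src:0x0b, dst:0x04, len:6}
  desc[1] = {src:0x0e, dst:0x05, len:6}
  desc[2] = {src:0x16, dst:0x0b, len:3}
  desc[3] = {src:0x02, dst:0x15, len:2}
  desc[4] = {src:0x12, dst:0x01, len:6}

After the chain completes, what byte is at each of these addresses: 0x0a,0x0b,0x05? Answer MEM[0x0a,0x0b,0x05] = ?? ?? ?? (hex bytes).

[0] 0x0b->0x04 len=6 : 2b 3f ab 4d 51 f8
[1] 0x0e->0x05 len=6 : 4d 51 f8 d1 0b 10
[2] 0x16->0x0b len=3 : 5e 6c 85
[3] 0x02->0x15 len=2 : a6 81
[4] 0x12->0x01 len=6 : 0b 10 34 a6 81 6c
query mem[0x0a]=0x10, mem[0x0b]=0x5e, mem[0x05]=0x81

MEM[0x0a,0x0b,0x05] = 10 5e 81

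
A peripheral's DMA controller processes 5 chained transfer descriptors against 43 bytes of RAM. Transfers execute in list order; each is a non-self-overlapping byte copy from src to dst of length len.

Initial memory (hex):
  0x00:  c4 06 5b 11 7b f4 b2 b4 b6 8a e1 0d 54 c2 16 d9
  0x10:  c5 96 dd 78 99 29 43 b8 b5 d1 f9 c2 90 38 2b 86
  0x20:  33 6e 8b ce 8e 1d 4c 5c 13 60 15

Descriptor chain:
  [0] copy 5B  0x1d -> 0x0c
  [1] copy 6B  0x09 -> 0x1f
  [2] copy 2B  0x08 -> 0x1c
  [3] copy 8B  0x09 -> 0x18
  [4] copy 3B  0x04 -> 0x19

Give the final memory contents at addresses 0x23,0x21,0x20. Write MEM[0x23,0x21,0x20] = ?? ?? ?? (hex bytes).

[0] 0x1d->0x0c len=5 : 38 2b 86 33 6e
[1] 0x09->0x1f len=6 : 8a e1 0d 38 2b 86
[2] 0x08->0x1c len=2 : b6 8a
[3] 0x09->0x18 len=8 : 8a e1 0d 38 2b 86 33 6e
[4] 0x04->0x19 len=3 : 7b f4 b2
query mem[0x23]=0x2b, mem[0x21]=0x0d, mem[0x20]=0xe1

MEM[0x23,0x21,0x20] = 2b 0d e1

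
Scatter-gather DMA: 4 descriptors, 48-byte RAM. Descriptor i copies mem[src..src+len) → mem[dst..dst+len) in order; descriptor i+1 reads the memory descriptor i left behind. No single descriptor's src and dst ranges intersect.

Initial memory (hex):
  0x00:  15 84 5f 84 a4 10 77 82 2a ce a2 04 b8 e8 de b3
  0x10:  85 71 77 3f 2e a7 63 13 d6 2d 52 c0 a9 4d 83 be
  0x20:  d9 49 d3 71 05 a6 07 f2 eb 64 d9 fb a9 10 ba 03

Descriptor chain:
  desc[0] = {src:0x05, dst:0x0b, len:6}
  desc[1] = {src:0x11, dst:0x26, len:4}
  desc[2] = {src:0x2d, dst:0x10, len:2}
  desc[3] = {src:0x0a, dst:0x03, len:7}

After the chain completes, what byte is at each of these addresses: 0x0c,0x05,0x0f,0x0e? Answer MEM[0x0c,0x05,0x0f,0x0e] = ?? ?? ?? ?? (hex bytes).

  after D0: wrote 6B at 0x0b = 1077822acea2
  after D1: wrote 4B at 0x26 = 71773f2e
  after D2: wrote 2B at 0x10 = 10ba
  after D3: wrote 7B at 0x03 = a21077822ace10
query mem[0x0c]=0x77, mem[0x05]=0x77, mem[0x0f]=0xce, mem[0x0e]=0x2a

MEM[0x0c,0x05,0x0f,0x0e] = 77 77 ce 2a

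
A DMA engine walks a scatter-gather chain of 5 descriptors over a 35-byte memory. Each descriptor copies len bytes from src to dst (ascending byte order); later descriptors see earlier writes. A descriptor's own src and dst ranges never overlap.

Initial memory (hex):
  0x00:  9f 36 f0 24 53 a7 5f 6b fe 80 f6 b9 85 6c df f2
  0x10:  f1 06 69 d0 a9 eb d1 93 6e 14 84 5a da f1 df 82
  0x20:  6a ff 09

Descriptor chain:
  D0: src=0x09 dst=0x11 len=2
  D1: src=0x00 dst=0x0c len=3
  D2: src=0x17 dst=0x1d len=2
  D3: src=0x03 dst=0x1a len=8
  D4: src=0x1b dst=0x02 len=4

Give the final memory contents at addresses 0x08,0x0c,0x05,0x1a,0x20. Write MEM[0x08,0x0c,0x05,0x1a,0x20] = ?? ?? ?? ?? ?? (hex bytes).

#0 dst[0x11+2] := {0x80,0xf6}
#1 dst[0x0c+3] := {0x9f,0x36,0xf0}
#2 dst[0x1d+2] := {0x93,0x6e}
#3 dst[0x1a+8] := {0x24,0x53,0xa7,0x5f,0x6b,0xfe,0x80,0xf6}
#4 dst[0x02+4] := {0x53,0xa7,0x5f,0x6b}
query mem[0x08]=0xfe, mem[0x0c]=0x9f, mem[0x05]=0x6b, mem[0x1a]=0x24, mem[0x20]=0x80

MEM[0x08,0x0c,0x05,0x1a,0x20] = fe 9f 6b 24 80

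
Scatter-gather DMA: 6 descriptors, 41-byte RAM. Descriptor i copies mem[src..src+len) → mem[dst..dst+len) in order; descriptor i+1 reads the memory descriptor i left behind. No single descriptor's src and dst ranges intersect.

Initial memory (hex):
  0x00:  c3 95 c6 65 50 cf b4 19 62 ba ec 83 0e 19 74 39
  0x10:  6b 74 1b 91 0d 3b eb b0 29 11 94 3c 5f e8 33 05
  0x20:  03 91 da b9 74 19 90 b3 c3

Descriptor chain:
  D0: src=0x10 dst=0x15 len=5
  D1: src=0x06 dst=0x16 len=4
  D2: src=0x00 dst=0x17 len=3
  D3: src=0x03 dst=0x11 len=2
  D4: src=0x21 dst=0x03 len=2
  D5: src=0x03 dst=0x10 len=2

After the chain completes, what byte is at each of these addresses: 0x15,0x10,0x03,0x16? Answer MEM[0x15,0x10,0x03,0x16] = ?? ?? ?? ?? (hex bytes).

MEM[0x15,0x10,0x03,0x16] = 6b 91 91 b4

  after D0: wrote 5B at 0x15 = 6b741b910d
  after D1: wrote 4B at 0x16 = b41962ba
  after D2: wrote 3B at 0x17 = c395c6
  after D3: wrote 2B at 0x11 = 6550
  after D4: wrote 2B at 0x03 = 91da
  after D5: wrote 2B at 0x10 = 91da
query mem[0x15]=0x6b, mem[0x10]=0x91, mem[0x03]=0x91, mem[0x16]=0xb4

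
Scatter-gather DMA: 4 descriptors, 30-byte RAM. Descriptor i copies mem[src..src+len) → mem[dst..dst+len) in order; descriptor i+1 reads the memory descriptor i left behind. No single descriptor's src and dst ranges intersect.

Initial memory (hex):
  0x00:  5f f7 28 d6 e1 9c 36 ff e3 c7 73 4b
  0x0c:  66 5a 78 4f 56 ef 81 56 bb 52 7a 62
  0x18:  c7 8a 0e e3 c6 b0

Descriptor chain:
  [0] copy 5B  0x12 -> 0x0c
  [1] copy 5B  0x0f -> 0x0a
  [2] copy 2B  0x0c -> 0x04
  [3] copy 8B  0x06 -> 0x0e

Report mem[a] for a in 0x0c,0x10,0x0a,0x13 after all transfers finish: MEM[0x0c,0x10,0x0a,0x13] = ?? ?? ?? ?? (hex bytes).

D0: mem[0x0c..0x10] <- [81 56 bb 52 7a]
D1: mem[0x0a..0x0e] <- [52 7a ef 81 56]
D2: mem[0x04..0x05] <- [ef 81]
D3: mem[0x0e..0x15] <- [36 ff e3 c7 52 7a ef 81]
query mem[0x0c]=0xef, mem[0x10]=0xe3, mem[0x0a]=0x52, mem[0x13]=0x7a

MEM[0x0c,0x10,0x0a,0x13] = ef e3 52 7a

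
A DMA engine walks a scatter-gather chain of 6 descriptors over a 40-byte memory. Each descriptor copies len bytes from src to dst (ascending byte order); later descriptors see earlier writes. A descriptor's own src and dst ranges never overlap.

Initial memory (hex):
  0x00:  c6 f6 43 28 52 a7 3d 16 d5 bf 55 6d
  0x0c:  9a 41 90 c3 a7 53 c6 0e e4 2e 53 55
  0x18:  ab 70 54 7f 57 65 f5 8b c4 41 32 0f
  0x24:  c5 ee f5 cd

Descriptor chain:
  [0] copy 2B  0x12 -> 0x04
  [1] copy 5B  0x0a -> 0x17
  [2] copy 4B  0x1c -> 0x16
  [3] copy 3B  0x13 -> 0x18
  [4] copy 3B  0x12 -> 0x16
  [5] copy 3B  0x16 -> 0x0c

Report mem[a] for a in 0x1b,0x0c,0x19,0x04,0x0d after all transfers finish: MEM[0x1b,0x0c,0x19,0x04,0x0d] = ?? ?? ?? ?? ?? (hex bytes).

[0] 0x12->0x04 len=2 : c6 0e
[1] 0x0a->0x17 len=5 : 55 6d 9a 41 90
[2] 0x1c->0x16 len=4 : 57 65 f5 8b
[3] 0x13->0x18 len=3 : 0e e4 2e
[4] 0x12->0x16 len=3 : c6 0e e4
[5] 0x16->0x0c len=3 : c6 0e e4
query mem[0x1b]=0x90, mem[0x0c]=0xc6, mem[0x19]=0xe4, mem[0x04]=0xc6, mem[0x0d]=0x0e

MEM[0x1b,0x0c,0x19,0x04,0x0d] = 90 c6 e4 c6 0e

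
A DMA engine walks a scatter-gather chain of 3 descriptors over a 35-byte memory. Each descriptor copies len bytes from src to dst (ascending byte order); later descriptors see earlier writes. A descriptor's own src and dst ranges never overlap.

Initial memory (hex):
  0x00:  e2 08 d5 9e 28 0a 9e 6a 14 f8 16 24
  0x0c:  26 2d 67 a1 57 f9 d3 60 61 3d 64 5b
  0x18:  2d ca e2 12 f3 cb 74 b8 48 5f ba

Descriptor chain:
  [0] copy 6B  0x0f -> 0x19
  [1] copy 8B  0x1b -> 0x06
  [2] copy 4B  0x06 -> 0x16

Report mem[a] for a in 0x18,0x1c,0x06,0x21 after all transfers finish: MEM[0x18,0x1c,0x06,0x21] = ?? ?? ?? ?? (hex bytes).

MEM[0x18,0x1c,0x06,0x21] = 60 d3 f9 5f

#0 dst[0x19+6] := {0xa1,0x57,0xf9,0xd3,0x60,0x61}
#1 dst[0x06+8] := {0xf9,0xd3,0x60,0x61,0xb8,0x48,0x5f,0xba}
#2 dst[0x16+4] := {0xf9,0xd3,0x60,0x61}
query mem[0x18]=0x60, mem[0x1c]=0xd3, mem[0x06]=0xf9, mem[0x21]=0x5f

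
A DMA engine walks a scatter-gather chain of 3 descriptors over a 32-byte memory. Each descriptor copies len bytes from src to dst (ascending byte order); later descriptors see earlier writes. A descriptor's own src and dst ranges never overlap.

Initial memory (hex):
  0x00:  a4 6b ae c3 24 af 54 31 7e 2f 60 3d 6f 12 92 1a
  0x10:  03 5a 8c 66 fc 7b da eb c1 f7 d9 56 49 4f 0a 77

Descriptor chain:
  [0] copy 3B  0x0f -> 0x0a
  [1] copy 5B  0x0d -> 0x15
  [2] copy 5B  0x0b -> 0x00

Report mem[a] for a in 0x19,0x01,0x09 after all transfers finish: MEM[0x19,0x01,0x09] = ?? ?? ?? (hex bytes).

MEM[0x19,0x01,0x09] = 5a 5a 2f

D0: mem[0x0a..0x0c] <- [1a 03 5a]
D1: mem[0x15..0x19] <- [12 92 1a 03 5a]
D2: mem[0x00..0x04] <- [03 5a 12 92 1a]
query mem[0x19]=0x5a, mem[0x01]=0x5a, mem[0x09]=0x2f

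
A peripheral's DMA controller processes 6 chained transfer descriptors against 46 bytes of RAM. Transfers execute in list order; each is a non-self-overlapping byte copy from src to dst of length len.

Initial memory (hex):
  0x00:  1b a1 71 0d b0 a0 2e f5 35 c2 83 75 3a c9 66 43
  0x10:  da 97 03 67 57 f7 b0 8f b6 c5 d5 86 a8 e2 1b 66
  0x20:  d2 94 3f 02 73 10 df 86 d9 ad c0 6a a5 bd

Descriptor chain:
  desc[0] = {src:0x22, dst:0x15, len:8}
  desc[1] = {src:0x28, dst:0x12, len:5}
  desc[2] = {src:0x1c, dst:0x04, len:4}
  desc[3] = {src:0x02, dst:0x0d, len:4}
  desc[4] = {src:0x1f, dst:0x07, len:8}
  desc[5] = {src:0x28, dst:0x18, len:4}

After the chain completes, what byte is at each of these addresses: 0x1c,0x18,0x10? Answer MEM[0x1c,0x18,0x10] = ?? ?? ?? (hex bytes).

MEM[0x1c,0x18,0x10] = ad d9 e2

D0: mem[0x15..0x1c] <- [3f 02 73 10 df 86 d9 ad]
D1: mem[0x12..0x16] <- [d9 ad c0 6a a5]
D2: mem[0x04..0x07] <- [ad e2 1b 66]
D3: mem[0x0d..0x10] <- [71 0d ad e2]
D4: mem[0x07..0x0e] <- [66 d2 94 3f 02 73 10 df]
D5: mem[0x18..0x1b] <- [d9 ad c0 6a]
query mem[0x1c]=0xad, mem[0x18]=0xd9, mem[0x10]=0xe2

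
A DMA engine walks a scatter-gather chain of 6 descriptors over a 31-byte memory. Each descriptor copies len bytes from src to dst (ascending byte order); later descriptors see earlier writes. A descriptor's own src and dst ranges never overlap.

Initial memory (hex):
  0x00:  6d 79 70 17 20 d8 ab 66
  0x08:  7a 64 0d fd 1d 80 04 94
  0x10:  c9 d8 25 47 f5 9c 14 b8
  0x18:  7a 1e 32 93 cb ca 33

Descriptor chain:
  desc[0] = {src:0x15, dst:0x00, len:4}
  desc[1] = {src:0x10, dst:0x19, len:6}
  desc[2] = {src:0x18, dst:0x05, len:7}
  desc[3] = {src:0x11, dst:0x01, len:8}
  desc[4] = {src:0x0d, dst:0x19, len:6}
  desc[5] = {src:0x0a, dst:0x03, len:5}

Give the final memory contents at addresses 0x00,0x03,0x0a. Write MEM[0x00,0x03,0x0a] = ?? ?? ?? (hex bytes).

D0: mem[0x00..0x03] <- [9c 14 b8 7a]
D1: mem[0x19..0x1e] <- [c9 d8 25 47 f5 9c]
D2: mem[0x05..0x0b] <- [7a c9 d8 25 47 f5 9c]
D3: mem[0x01..0x08] <- [d8 25 47 f5 9c 14 b8 7a]
D4: mem[0x19..0x1e] <- [80 04 94 c9 d8 25]
D5: mem[0x03..0x07] <- [f5 9c 1d 80 04]
query mem[0x00]=0x9c, mem[0x03]=0xf5, mem[0x0a]=0xf5

MEM[0x00,0x03,0x0a] = 9c f5 f5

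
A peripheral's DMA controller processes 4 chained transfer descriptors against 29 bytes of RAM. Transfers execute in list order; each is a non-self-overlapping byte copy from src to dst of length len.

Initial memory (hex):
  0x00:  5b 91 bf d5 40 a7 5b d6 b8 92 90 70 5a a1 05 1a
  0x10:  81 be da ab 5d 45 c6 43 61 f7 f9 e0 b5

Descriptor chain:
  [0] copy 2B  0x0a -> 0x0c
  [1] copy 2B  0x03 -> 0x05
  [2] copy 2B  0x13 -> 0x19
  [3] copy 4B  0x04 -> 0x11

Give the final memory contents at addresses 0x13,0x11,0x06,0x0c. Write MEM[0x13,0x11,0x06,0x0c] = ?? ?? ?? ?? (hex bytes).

MEM[0x13,0x11,0x06,0x0c] = 40 40 40 90

  after D0: wrote 2B at 0x0c = 9070
  after D1: wrote 2B at 0x05 = d540
  after D2: wrote 2B at 0x19 = ab5d
  after D3: wrote 4B at 0x11 = 40d540d6
query mem[0x13]=0x40, mem[0x11]=0x40, mem[0x06]=0x40, mem[0x0c]=0x90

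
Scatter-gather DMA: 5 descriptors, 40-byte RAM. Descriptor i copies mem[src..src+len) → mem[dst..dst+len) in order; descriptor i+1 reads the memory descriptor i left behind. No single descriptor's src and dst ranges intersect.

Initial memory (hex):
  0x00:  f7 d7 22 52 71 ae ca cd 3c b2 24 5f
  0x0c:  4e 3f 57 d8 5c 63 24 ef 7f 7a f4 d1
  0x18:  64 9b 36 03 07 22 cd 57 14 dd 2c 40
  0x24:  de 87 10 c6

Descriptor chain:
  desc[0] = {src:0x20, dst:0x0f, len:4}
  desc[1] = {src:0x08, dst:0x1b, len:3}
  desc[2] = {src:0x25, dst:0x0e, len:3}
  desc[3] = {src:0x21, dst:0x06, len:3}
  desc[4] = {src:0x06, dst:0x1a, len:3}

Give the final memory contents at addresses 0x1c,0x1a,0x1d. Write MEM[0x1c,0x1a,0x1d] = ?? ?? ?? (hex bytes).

  after D0: wrote 4B at 0x0f = 14dd2c40
  after D1: wrote 3B at 0x1b = 3cb224
  after D2: wrote 3B at 0x0e = 8710c6
  after D3: wrote 3B at 0x06 = dd2c40
  after D4: wrote 3B at 0x1a = dd2c40
query mem[0x1c]=0x40, mem[0x1a]=0xdd, mem[0x1d]=0x24

MEM[0x1c,0x1a,0x1d] = 40 dd 24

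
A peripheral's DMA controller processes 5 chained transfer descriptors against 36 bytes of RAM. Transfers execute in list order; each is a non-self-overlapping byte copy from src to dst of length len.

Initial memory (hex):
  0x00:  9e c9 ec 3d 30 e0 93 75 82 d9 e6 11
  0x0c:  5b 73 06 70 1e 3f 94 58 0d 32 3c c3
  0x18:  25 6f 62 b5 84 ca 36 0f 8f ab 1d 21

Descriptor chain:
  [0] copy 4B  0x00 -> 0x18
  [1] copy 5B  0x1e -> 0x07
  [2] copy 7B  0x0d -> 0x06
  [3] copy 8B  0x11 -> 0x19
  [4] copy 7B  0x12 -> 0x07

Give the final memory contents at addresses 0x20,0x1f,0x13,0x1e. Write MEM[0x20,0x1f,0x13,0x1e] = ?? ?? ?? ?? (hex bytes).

MEM[0x20,0x1f,0x13,0x1e] = 9e c3 58 3c

#0 dst[0x18+4] := {0x9e,0xc9,0xec,0x3d}
#1 dst[0x07+5] := {0x36,0x0f,0x8f,0xab,0x1d}
#2 dst[0x06+7] := {0x73,0x06,0x70,0x1e,0x3f,0x94,0x58}
#3 dst[0x19+8] := {0x3f,0x94,0x58,0x0d,0x32,0x3c,0xc3,0x9e}
#4 dst[0x07+7] := {0x94,0x58,0x0d,0x32,0x3c,0xc3,0x9e}
query mem[0x20]=0x9e, mem[0x1f]=0xc3, mem[0x13]=0x58, mem[0x1e]=0x3c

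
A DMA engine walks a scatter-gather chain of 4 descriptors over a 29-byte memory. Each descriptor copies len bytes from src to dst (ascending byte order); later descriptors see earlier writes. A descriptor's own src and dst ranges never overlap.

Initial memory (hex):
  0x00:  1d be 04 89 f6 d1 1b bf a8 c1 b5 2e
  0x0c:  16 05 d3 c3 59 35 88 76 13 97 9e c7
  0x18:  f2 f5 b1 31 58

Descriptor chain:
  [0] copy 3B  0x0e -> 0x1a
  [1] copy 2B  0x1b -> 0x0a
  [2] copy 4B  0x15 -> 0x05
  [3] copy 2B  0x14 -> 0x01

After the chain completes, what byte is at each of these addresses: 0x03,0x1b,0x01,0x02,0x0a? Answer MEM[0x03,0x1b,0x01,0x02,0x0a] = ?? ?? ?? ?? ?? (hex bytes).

MEM[0x03,0x1b,0x01,0x02,0x0a] = 89 c3 13 97 c3

#0 dst[0x1a+3] := {0xd3,0xc3,0x59}
#1 dst[0x0a+2] := {0xc3,0x59}
#2 dst[0x05+4] := {0x97,0x9e,0xc7,0xf2}
#3 dst[0x01+2] := {0x13,0x97}
query mem[0x03]=0x89, mem[0x1b]=0xc3, mem[0x01]=0x13, mem[0x02]=0x97, mem[0x0a]=0xc3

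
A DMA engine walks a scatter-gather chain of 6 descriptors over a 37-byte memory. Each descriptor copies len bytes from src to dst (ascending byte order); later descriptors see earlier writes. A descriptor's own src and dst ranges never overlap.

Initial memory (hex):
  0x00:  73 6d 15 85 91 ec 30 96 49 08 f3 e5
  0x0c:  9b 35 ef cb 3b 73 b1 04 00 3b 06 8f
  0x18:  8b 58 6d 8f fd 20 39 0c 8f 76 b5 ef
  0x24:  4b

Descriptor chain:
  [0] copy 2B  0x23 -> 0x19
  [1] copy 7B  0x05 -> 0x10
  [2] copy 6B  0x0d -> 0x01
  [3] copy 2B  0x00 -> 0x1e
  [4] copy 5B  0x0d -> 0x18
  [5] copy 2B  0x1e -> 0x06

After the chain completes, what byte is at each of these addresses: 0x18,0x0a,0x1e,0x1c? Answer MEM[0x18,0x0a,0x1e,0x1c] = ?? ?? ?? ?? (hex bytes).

[0] 0x23->0x19 len=2 : ef 4b
[1] 0x05->0x10 len=7 : ec 30 96 49 08 f3 e5
[2] 0x0d->0x01 len=6 : 35 ef cb ec 30 96
[3] 0x00->0x1e len=2 : 73 35
[4] 0x0d->0x18 len=5 : 35 ef cb ec 30
[5] 0x1e->0x06 len=2 : 73 35
query mem[0x18]=0x35, mem[0x0a]=0xf3, mem[0x1e]=0x73, mem[0x1c]=0x30

MEM[0x18,0x0a,0x1e,0x1c] = 35 f3 73 30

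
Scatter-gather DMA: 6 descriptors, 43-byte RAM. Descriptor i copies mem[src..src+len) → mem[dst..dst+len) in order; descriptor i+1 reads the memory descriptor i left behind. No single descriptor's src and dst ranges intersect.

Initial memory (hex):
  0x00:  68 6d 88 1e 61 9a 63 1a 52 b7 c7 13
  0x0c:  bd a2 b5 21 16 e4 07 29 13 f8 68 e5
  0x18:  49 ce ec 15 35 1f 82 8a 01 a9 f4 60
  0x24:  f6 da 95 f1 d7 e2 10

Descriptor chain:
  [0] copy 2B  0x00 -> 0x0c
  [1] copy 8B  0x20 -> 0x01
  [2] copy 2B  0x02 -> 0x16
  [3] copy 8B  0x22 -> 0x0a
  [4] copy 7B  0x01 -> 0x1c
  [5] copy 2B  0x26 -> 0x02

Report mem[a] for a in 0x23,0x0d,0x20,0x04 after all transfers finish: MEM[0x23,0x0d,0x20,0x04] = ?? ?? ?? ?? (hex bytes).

D0: mem[0x0c..0x0d] <- [68 6d]
D1: mem[0x01..0x08] <- [01 a9 f4 60 f6 da 95 f1]
D2: mem[0x16..0x17] <- [a9 f4]
D3: mem[0x0a..0x11] <- [f4 60 f6 da 95 f1 d7 e2]
D4: mem[0x1c..0x22] <- [01 a9 f4 60 f6 da 95]
D5: mem[0x02..0x03] <- [95 f1]
query mem[0x23]=0x60, mem[0x0d]=0xda, mem[0x20]=0xf6, mem[0x04]=0x60

MEM[0x23,0x0d,0x20,0x04] = 60 da f6 60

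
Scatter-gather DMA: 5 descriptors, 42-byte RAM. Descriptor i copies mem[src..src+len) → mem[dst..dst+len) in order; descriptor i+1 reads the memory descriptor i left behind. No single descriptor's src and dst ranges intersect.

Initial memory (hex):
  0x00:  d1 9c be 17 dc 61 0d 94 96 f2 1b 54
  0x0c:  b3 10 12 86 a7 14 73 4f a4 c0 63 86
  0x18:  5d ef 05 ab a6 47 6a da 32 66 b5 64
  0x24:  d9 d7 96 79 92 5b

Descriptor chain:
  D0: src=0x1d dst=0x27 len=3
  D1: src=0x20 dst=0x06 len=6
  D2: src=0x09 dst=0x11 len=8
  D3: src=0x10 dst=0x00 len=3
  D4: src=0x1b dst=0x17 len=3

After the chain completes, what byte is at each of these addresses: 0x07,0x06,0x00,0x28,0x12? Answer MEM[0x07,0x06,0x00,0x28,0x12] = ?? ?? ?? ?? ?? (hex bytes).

MEM[0x07,0x06,0x00,0x28,0x12] = 66 32 a7 6a d9

D0: mem[0x27..0x29] <- [47 6a da]
D1: mem[0x06..0x0b] <- [32 66 b5 64 d9 d7]
D2: mem[0x11..0x18] <- [64 d9 d7 b3 10 12 86 a7]
D3: mem[0x00..0x02] <- [a7 64 d9]
D4: mem[0x17..0x19] <- [ab a6 47]
query mem[0x07]=0x66, mem[0x06]=0x32, mem[0x00]=0xa7, mem[0x28]=0x6a, mem[0x12]=0xd9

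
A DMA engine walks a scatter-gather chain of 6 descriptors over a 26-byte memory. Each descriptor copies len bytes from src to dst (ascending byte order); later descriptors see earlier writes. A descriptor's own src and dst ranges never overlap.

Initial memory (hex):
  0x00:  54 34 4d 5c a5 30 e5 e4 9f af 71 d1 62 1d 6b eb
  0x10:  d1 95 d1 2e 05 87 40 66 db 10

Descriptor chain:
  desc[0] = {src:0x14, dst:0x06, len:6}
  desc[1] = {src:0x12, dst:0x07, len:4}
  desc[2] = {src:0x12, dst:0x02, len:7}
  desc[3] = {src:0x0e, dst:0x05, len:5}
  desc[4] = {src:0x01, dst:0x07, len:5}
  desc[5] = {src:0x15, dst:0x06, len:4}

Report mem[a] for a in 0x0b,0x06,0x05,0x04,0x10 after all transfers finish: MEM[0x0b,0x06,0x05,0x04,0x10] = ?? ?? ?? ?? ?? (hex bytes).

#0 dst[0x06+6] := {0x05,0x87,0x40,0x66,0xdb,0x10}
#1 dst[0x07+4] := {0xd1,0x2e,0x05,0x87}
#2 dst[0x02+7] := {0xd1,0x2e,0x05,0x87,0x40,0x66,0xdb}
#3 dst[0x05+5] := {0x6b,0xeb,0xd1,0x95,0xd1}
#4 dst[0x07+5] := {0x34,0xd1,0x2e,0x05,0x6b}
#5 dst[0x06+4] := {0x87,0x40,0x66,0xdb}
query mem[0x0b]=0x6b, mem[0x06]=0x87, mem[0x05]=0x6b, mem[0x04]=0x05, mem[0x10]=0xd1

MEM[0x0b,0x06,0x05,0x04,0x10] = 6b 87 6b 05 d1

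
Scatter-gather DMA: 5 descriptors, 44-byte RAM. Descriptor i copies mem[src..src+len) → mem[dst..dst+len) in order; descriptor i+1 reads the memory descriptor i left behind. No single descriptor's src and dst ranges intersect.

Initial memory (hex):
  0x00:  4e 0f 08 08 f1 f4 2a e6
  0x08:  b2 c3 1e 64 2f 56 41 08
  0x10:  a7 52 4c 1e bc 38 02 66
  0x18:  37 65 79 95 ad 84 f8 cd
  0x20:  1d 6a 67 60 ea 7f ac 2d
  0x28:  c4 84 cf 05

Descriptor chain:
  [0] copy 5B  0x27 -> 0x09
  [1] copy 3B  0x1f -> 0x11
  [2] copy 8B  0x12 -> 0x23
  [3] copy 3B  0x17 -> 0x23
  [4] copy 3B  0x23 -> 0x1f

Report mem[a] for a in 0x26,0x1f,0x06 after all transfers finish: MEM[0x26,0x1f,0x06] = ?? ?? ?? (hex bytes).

#0 dst[0x09+5] := {0x2d,0xc4,0x84,0xcf,0x05}
#1 dst[0x11+3] := {0xcd,0x1d,0x6a}
#2 dst[0x23+8] := {0x1d,0x6a,0xbc,0x38,0x02,0x66,0x37,0x65}
#3 dst[0x23+3] := {0x66,0x37,0x65}
#4 dst[0x1f+3] := {0x66,0x37,0x65}
query mem[0x26]=0x38, mem[0x1f]=0x66, mem[0x06]=0x2a

MEM[0x26,0x1f,0x06] = 38 66 2a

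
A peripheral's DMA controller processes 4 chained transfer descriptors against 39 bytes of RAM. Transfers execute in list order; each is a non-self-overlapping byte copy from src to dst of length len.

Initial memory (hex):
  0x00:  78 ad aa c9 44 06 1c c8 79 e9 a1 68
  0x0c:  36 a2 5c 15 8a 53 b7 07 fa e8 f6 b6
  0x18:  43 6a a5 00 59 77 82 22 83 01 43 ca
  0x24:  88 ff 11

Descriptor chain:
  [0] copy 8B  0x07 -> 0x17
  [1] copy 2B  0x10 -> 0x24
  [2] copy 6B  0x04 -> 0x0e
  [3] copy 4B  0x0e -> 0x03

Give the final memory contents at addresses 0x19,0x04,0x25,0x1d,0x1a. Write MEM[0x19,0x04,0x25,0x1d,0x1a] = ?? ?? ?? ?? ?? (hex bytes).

MEM[0x19,0x04,0x25,0x1d,0x1a] = e9 06 53 a2 a1

#0 dst[0x17+8] := {0xc8,0x79,0xe9,0xa1,0x68,0x36,0xa2,0x5c}
#1 dst[0x24+2] := {0x8a,0x53}
#2 dst[0x0e+6] := {0x44,0x06,0x1c,0xc8,0x79,0xe9}
#3 dst[0x03+4] := {0x44,0x06,0x1c,0xc8}
query mem[0x19]=0xe9, mem[0x04]=0x06, mem[0x25]=0x53, mem[0x1d]=0xa2, mem[0x1a]=0xa1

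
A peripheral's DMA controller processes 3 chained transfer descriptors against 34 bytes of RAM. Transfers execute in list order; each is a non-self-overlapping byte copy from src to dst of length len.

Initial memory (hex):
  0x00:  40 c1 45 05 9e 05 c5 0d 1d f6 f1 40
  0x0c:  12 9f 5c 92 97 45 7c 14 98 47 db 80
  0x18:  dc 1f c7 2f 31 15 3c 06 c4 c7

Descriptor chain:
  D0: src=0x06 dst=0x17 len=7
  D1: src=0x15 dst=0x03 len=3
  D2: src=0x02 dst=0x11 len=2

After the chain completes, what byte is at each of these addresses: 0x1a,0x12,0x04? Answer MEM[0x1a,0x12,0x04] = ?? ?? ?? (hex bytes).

MEM[0x1a,0x12,0x04] = f6 47 db

D0: mem[0x17..0x1d] <- [c5 0d 1d f6 f1 40 12]
D1: mem[0x03..0x05] <- [47 db c5]
D2: mem[0x11..0x12] <- [45 47]
query mem[0x1a]=0xf6, mem[0x12]=0x47, mem[0x04]=0xdb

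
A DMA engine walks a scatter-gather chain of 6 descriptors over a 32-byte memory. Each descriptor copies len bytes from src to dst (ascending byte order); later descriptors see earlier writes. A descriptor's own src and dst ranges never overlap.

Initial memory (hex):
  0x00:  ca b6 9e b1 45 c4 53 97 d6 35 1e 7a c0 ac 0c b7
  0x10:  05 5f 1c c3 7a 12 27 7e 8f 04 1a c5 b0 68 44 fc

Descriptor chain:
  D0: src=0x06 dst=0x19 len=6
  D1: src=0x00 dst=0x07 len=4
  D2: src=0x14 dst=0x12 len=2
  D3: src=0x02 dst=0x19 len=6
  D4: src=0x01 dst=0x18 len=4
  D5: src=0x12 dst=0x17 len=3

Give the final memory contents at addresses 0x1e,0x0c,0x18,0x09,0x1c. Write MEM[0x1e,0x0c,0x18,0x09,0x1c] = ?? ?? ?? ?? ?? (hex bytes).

MEM[0x1e,0x0c,0x18,0x09,0x1c] = ca c0 12 9e c4

  after D0: wrote 6B at 0x19 = 5397d6351e7a
  after D1: wrote 4B at 0x07 = cab69eb1
  after D2: wrote 2B at 0x12 = 7a12
  after D3: wrote 6B at 0x19 = 9eb145c453ca
  after D4: wrote 4B at 0x18 = b69eb145
  after D5: wrote 3B at 0x17 = 7a127a
query mem[0x1e]=0xca, mem[0x0c]=0xc0, mem[0x18]=0x12, mem[0x09]=0x9e, mem[0x1c]=0xc4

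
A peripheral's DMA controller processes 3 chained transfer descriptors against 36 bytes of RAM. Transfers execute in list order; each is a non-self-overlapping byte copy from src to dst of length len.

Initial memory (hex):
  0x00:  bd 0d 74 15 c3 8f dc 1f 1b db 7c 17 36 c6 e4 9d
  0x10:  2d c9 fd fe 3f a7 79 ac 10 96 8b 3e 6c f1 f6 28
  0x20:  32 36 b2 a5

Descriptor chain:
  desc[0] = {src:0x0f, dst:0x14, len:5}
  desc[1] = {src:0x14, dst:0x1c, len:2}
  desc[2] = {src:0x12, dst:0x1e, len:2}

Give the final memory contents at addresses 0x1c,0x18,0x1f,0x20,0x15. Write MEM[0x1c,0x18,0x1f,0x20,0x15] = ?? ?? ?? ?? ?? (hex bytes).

D0: mem[0x14..0x18] <- [9d 2d c9 fd fe]
D1: mem[0x1c..0x1d] <- [9d 2d]
D2: mem[0x1e..0x1f] <- [fd fe]
query mem[0x1c]=0x9d, mem[0x18]=0xfe, mem[0x1f]=0xfe, mem[0x20]=0x32, mem[0x15]=0x2d

MEM[0x1c,0x18,0x1f,0x20,0x15] = 9d fe fe 32 2d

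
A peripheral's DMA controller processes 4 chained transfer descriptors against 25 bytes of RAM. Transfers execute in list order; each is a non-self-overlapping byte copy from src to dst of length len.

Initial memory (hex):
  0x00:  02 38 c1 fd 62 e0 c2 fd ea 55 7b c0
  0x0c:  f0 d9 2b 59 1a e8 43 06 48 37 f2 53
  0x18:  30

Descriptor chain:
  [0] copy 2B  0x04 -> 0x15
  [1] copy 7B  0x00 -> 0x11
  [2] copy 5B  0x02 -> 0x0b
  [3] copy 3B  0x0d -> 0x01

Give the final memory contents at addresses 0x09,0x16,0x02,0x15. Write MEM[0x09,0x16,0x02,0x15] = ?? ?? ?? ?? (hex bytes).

[0] 0x04->0x15 len=2 : 62 e0
[1] 0x00->0x11 len=7 : 02 38 c1 fd 62 e0 c2
[2] 0x02->0x0b len=5 : c1 fd 62 e0 c2
[3] 0x0d->0x01 len=3 : 62 e0 c2
query mem[0x09]=0x55, mem[0x16]=0xe0, mem[0x02]=0xe0, mem[0x15]=0x62

MEM[0x09,0x16,0x02,0x15] = 55 e0 e0 62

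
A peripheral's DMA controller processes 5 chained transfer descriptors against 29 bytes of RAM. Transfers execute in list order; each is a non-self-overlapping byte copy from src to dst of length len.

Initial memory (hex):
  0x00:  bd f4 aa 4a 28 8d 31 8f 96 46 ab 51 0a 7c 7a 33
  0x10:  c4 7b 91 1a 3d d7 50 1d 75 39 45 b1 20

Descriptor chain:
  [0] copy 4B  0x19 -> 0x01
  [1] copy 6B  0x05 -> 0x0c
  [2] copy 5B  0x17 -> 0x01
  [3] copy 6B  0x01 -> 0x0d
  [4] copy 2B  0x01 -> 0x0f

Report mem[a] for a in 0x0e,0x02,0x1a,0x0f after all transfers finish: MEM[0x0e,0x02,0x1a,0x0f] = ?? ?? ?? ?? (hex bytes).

MEM[0x0e,0x02,0x1a,0x0f] = 75 75 45 1d

#0 dst[0x01+4] := {0x39,0x45,0xb1,0x20}
#1 dst[0x0c+6] := {0x8d,0x31,0x8f,0x96,0x46,0xab}
#2 dst[0x01+5] := {0x1d,0x75,0x39,0x45,0xb1}
#3 dst[0x0d+6] := {0x1d,0x75,0x39,0x45,0xb1,0x31}
#4 dst[0x0f+2] := {0x1d,0x75}
query mem[0x0e]=0x75, mem[0x02]=0x75, mem[0x1a]=0x45, mem[0x0f]=0x1d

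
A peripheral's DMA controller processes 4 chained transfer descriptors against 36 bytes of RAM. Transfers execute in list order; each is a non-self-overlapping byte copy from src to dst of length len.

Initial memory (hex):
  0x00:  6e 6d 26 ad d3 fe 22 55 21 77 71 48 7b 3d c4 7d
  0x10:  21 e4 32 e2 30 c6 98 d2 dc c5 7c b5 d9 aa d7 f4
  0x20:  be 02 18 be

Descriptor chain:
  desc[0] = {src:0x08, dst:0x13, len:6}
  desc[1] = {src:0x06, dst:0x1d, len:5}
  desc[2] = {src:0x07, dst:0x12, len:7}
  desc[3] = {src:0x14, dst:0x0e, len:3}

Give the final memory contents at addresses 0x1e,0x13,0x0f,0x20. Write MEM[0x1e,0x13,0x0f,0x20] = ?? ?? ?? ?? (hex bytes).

MEM[0x1e,0x13,0x0f,0x20] = 55 21 71 77

[0] 0x08->0x13 len=6 : 21 77 71 48 7b 3d
[1] 0x06->0x1d len=5 : 22 55 21 77 71
[2] 0x07->0x12 len=7 : 55 21 77 71 48 7b 3d
[3] 0x14->0x0e len=3 : 77 71 48
query mem[0x1e]=0x55, mem[0x13]=0x21, mem[0x0f]=0x71, mem[0x20]=0x77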